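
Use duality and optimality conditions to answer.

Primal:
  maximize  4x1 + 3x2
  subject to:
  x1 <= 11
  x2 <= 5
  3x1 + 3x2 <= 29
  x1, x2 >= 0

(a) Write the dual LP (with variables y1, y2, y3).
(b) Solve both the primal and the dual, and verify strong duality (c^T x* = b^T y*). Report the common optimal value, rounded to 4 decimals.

The standard primal-dual pair for 'max c^T x s.t. A x <= b, x >= 0' is:
  Dual:  min b^T y  s.t.  A^T y >= c,  y >= 0.

So the dual LP is:
  minimize  11y1 + 5y2 + 29y3
  subject to:
    y1 + 3y3 >= 4
    y2 + 3y3 >= 3
    y1, y2, y3 >= 0

Solving the primal: x* = (9.6667, 0).
  primal value c^T x* = 38.6667.
Solving the dual: y* = (0, 0, 1.3333).
  dual value b^T y* = 38.6667.
Strong duality: c^T x* = b^T y*. Confirmed.

38.6667


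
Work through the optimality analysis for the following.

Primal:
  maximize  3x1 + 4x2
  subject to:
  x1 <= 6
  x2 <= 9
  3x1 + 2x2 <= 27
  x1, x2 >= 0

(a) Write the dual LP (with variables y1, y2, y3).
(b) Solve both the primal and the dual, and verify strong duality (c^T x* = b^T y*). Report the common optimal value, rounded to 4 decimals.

The standard primal-dual pair for 'max c^T x s.t. A x <= b, x >= 0' is:
  Dual:  min b^T y  s.t.  A^T y >= c,  y >= 0.

So the dual LP is:
  minimize  6y1 + 9y2 + 27y3
  subject to:
    y1 + 3y3 >= 3
    y2 + 2y3 >= 4
    y1, y2, y3 >= 0

Solving the primal: x* = (3, 9).
  primal value c^T x* = 45.
Solving the dual: y* = (0, 2, 1).
  dual value b^T y* = 45.
Strong duality: c^T x* = b^T y*. Confirmed.

45


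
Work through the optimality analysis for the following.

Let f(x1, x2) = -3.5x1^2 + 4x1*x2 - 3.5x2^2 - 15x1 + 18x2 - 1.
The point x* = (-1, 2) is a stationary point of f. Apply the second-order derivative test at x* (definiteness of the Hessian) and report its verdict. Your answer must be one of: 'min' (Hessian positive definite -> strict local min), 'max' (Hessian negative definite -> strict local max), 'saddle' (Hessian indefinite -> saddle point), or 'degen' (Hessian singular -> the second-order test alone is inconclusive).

Compute the Hessian H = grad^2 f:
  H = [[-7, 4], [4, -7]]
Verify stationarity: grad f(x*) = H x* + g = (0, 0).
Eigenvalues of H: -11, -3.
Both eigenvalues < 0, so H is negative definite -> x* is a strict local max.

max


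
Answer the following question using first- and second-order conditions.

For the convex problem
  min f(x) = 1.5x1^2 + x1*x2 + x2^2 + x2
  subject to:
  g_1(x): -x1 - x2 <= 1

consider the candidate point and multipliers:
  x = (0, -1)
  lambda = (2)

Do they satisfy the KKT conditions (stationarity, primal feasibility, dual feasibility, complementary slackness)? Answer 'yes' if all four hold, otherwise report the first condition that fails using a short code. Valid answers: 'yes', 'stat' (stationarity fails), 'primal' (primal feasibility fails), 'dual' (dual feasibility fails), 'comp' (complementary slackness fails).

Gradient of f: grad f(x) = Q x + c = (-1, -1)
Constraint values g_i(x) = a_i^T x - b_i:
  g_1((0, -1)) = 0
Stationarity residual: grad f(x) + sum_i lambda_i a_i = (-3, -3)
  -> stationarity FAILS
Primal feasibility (all g_i <= 0): OK
Dual feasibility (all lambda_i >= 0): OK
Complementary slackness (lambda_i * g_i(x) = 0 for all i): OK

Verdict: the first failing condition is stationarity -> stat.

stat


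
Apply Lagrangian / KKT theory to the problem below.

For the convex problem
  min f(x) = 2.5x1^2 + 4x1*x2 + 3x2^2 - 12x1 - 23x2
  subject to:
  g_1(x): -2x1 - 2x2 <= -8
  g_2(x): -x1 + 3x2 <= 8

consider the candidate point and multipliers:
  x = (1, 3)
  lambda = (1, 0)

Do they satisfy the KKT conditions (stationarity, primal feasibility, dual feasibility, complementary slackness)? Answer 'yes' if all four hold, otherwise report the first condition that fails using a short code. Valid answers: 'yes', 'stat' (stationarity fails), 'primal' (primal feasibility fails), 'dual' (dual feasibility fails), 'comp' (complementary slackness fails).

Gradient of f: grad f(x) = Q x + c = (5, -1)
Constraint values g_i(x) = a_i^T x - b_i:
  g_1((1, 3)) = 0
  g_2((1, 3)) = 0
Stationarity residual: grad f(x) + sum_i lambda_i a_i = (3, -3)
  -> stationarity FAILS
Primal feasibility (all g_i <= 0): OK
Dual feasibility (all lambda_i >= 0): OK
Complementary slackness (lambda_i * g_i(x) = 0 for all i): OK

Verdict: the first failing condition is stationarity -> stat.

stat


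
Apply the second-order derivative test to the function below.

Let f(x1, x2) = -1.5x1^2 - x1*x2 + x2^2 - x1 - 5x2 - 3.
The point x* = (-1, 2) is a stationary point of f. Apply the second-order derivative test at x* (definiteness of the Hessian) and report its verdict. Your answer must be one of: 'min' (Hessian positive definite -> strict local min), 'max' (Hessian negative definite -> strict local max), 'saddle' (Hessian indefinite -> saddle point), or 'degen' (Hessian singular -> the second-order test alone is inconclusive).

Compute the Hessian H = grad^2 f:
  H = [[-3, -1], [-1, 2]]
Verify stationarity: grad f(x*) = H x* + g = (0, 0).
Eigenvalues of H: -3.1926, 2.1926.
Eigenvalues have mixed signs, so H is indefinite -> x* is a saddle point.

saddle


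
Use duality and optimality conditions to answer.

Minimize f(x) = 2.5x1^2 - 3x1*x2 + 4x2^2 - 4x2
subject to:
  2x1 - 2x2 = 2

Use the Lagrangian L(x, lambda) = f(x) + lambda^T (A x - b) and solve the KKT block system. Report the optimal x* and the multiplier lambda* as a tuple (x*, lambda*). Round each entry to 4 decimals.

Form the Lagrangian:
  L(x, lambda) = (1/2) x^T Q x + c^T x + lambda^T (A x - b)
Stationarity (grad_x L = 0): Q x + c + A^T lambda = 0.
Primal feasibility: A x = b.

This gives the KKT block system:
  [ Q   A^T ] [ x     ]   [-c ]
  [ A    0  ] [ lambda ] = [ b ]

Solving the linear system:
  x*      = (1.2857, 0.2857)
  lambda* = (-2.7857)
  f(x*)   = 2.2143

x* = (1.2857, 0.2857), lambda* = (-2.7857)


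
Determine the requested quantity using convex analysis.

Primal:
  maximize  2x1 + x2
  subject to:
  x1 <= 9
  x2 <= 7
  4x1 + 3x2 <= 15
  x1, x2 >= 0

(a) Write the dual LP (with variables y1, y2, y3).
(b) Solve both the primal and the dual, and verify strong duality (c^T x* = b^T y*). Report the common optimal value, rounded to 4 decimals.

The standard primal-dual pair for 'max c^T x s.t. A x <= b, x >= 0' is:
  Dual:  min b^T y  s.t.  A^T y >= c,  y >= 0.

So the dual LP is:
  minimize  9y1 + 7y2 + 15y3
  subject to:
    y1 + 4y3 >= 2
    y2 + 3y3 >= 1
    y1, y2, y3 >= 0

Solving the primal: x* = (3.75, 0).
  primal value c^T x* = 7.5.
Solving the dual: y* = (0, 0, 0.5).
  dual value b^T y* = 7.5.
Strong duality: c^T x* = b^T y*. Confirmed.

7.5


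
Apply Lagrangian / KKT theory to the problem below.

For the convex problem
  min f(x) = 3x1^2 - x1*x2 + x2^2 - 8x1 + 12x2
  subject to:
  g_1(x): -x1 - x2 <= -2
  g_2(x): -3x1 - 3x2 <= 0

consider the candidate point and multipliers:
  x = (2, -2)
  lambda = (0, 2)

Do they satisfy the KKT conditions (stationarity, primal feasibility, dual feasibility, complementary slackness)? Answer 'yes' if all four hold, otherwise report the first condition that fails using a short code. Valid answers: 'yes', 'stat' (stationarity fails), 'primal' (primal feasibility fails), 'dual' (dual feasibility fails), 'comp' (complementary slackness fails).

Gradient of f: grad f(x) = Q x + c = (6, 6)
Constraint values g_i(x) = a_i^T x - b_i:
  g_1((2, -2)) = 2
  g_2((2, -2)) = 0
Stationarity residual: grad f(x) + sum_i lambda_i a_i = (0, 0)
  -> stationarity OK
Primal feasibility (all g_i <= 0): FAILS
Dual feasibility (all lambda_i >= 0): OK
Complementary slackness (lambda_i * g_i(x) = 0 for all i): OK

Verdict: the first failing condition is primal_feasibility -> primal.

primal


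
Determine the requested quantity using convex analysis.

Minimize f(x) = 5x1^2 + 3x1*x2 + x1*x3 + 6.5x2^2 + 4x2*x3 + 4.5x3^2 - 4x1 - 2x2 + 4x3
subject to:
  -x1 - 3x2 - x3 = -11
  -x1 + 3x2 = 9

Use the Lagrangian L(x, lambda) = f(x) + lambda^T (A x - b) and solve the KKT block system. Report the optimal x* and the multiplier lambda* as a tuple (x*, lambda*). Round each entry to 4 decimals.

Form the Lagrangian:
  L(x, lambda) = (1/2) x^T Q x + c^T x + lambda^T (A x - b)
Stationarity (grad_x L = 0): Q x + c + A^T lambda = 0.
Primal feasibility: A x = b.

This gives the KKT block system:
  [ Q   A^T ] [ x     ]   [-c ]
  [ A    0  ] [ lambda ] = [ b ]

Solving the linear system:
  x*      = (1.1468, 3.3823, -0.2936)
  lambda* = (16.0332, 1.2881)
  f(x*)   = 76.1233

x* = (1.1468, 3.3823, -0.2936), lambda* = (16.0332, 1.2881)


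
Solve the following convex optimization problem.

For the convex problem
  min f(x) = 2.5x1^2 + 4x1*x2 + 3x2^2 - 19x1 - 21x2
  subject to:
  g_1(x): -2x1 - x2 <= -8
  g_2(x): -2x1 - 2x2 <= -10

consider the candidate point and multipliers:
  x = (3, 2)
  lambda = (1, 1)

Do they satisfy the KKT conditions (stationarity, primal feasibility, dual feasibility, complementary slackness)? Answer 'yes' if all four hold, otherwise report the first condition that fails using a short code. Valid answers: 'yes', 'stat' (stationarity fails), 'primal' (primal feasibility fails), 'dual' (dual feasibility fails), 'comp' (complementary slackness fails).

Gradient of f: grad f(x) = Q x + c = (4, 3)
Constraint values g_i(x) = a_i^T x - b_i:
  g_1((3, 2)) = 0
  g_2((3, 2)) = 0
Stationarity residual: grad f(x) + sum_i lambda_i a_i = (0, 0)
  -> stationarity OK
Primal feasibility (all g_i <= 0): OK
Dual feasibility (all lambda_i >= 0): OK
Complementary slackness (lambda_i * g_i(x) = 0 for all i): OK

Verdict: yes, KKT holds.

yes


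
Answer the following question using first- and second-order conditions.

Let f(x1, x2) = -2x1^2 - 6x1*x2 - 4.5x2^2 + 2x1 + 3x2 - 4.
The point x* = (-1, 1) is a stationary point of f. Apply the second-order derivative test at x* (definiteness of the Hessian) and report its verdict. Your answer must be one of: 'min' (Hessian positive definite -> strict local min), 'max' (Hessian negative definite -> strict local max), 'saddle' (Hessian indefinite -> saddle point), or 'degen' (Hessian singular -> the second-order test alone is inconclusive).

Compute the Hessian H = grad^2 f:
  H = [[-4, -6], [-6, -9]]
Verify stationarity: grad f(x*) = H x* + g = (0, 0).
Eigenvalues of H: -13, 0.
H has a zero eigenvalue (singular; negative semidefinite but not definite), so H is neither positive definite, negative definite, nor indefinite. The second-order test alone is inconclusive -> degen.
(Indeed, f is constant along the null direction of H through x*, so x* is not a strict local extremum.)

degen


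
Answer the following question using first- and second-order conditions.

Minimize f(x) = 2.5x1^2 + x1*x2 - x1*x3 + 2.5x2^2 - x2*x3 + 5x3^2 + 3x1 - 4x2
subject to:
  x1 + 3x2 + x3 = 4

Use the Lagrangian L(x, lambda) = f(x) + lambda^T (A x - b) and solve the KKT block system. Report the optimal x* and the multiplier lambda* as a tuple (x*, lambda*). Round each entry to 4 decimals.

Form the Lagrangian:
  L(x, lambda) = (1/2) x^T Q x + c^T x + lambda^T (A x - b)
Stationarity (grad_x L = 0): Q x + c + A^T lambda = 0.
Primal feasibility: A x = b.

This gives the KKT block system:
  [ Q   A^T ] [ x     ]   [-c ]
  [ A    0  ] [ lambda ] = [ b ]

Solving the linear system:
  x*      = (-0.689, 1.5061, 0.1707)
  lambda* = (-0.8902)
  f(x*)   = -2.2652

x* = (-0.689, 1.5061, 0.1707), lambda* = (-0.8902)


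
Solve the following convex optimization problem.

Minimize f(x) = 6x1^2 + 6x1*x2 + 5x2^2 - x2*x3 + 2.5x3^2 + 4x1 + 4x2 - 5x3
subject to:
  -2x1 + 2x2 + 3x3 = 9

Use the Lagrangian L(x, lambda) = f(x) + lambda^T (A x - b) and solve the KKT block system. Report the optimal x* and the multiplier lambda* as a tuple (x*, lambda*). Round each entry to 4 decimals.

Form the Lagrangian:
  L(x, lambda) = (1/2) x^T Q x + c^T x + lambda^T (A x - b)
Stationarity (grad_x L = 0): Q x + c + A^T lambda = 0.
Primal feasibility: A x = b.

This gives the KKT block system:
  [ Q   A^T ] [ x     ]   [-c ]
  [ A    0  ] [ lambda ] = [ b ]

Solving the linear system:
  x*      = (-0.8859, 0.6214, 1.9951)
  lambda* = (-1.4515)
  f(x*)   = 1.0146

x* = (-0.8859, 0.6214, 1.9951), lambda* = (-1.4515)


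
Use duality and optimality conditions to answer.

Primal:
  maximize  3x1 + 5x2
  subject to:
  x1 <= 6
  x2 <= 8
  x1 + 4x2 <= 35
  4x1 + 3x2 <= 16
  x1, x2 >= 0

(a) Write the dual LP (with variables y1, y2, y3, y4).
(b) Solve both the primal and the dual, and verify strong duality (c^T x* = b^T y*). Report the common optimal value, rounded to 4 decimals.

The standard primal-dual pair for 'max c^T x s.t. A x <= b, x >= 0' is:
  Dual:  min b^T y  s.t.  A^T y >= c,  y >= 0.

So the dual LP is:
  minimize  6y1 + 8y2 + 35y3 + 16y4
  subject to:
    y1 + y3 + 4y4 >= 3
    y2 + 4y3 + 3y4 >= 5
    y1, y2, y3, y4 >= 0

Solving the primal: x* = (0, 5.3333).
  primal value c^T x* = 26.6667.
Solving the dual: y* = (0, 0, 0, 1.6667).
  dual value b^T y* = 26.6667.
Strong duality: c^T x* = b^T y*. Confirmed.

26.6667


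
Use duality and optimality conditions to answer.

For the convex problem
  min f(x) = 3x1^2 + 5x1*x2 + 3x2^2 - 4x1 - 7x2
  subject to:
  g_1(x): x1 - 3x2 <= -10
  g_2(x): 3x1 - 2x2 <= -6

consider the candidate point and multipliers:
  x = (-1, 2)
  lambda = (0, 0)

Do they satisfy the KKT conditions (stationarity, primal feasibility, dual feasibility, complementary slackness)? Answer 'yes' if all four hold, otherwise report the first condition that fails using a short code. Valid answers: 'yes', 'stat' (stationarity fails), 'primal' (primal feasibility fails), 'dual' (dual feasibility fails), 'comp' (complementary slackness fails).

Gradient of f: grad f(x) = Q x + c = (0, 0)
Constraint values g_i(x) = a_i^T x - b_i:
  g_1((-1, 2)) = 3
  g_2((-1, 2)) = -1
Stationarity residual: grad f(x) + sum_i lambda_i a_i = (0, 0)
  -> stationarity OK
Primal feasibility (all g_i <= 0): FAILS
Dual feasibility (all lambda_i >= 0): OK
Complementary slackness (lambda_i * g_i(x) = 0 for all i): OK

Verdict: the first failing condition is primal_feasibility -> primal.

primal


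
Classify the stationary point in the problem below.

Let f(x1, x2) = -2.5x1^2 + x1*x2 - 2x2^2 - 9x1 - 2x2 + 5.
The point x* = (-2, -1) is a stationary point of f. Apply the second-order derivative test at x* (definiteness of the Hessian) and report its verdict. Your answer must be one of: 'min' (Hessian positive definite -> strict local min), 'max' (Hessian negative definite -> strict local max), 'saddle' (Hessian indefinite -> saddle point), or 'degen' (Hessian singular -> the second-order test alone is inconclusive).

Compute the Hessian H = grad^2 f:
  H = [[-5, 1], [1, -4]]
Verify stationarity: grad f(x*) = H x* + g = (0, 0).
Eigenvalues of H: -5.618, -3.382.
Both eigenvalues < 0, so H is negative definite -> x* is a strict local max.

max


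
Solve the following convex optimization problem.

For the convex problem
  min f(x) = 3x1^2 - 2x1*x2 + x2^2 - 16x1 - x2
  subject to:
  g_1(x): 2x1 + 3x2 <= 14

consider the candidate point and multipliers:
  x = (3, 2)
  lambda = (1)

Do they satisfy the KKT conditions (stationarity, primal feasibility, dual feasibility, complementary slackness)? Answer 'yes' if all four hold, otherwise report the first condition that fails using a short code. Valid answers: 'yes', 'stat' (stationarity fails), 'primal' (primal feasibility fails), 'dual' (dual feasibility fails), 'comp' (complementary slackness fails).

Gradient of f: grad f(x) = Q x + c = (-2, -3)
Constraint values g_i(x) = a_i^T x - b_i:
  g_1((3, 2)) = -2
Stationarity residual: grad f(x) + sum_i lambda_i a_i = (0, 0)
  -> stationarity OK
Primal feasibility (all g_i <= 0): OK
Dual feasibility (all lambda_i >= 0): OK
Complementary slackness (lambda_i * g_i(x) = 0 for all i): FAILS

Verdict: the first failing condition is complementary_slackness -> comp.

comp


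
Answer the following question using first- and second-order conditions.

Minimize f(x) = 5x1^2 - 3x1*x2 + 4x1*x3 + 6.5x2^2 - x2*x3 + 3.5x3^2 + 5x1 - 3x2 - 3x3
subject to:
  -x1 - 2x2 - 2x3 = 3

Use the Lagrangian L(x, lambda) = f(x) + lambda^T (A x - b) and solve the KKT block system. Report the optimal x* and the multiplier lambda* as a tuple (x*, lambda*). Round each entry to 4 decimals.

Form the Lagrangian:
  L(x, lambda) = (1/2) x^T Q x + c^T x + lambda^T (A x - b)
Stationarity (grad_x L = 0): Q x + c + A^T lambda = 0.
Primal feasibility: A x = b.

This gives the KKT block system:
  [ Q   A^T ] [ x     ]   [-c ]
  [ A    0  ] [ lambda ] = [ b ]

Solving the linear system:
  x*      = (-1.0062, -0.6827, -0.3142)
  lambda* = (-4.2709)
  f(x*)   = 5.3862

x* = (-1.0062, -0.6827, -0.3142), lambda* = (-4.2709)


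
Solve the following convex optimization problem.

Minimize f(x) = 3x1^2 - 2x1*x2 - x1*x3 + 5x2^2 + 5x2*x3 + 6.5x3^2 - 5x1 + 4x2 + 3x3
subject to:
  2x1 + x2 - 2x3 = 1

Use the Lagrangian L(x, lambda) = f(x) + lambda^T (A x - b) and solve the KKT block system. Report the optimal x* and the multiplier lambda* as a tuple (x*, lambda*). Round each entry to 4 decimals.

Form the Lagrangian:
  L(x, lambda) = (1/2) x^T Q x + c^T x + lambda^T (A x - b)
Stationarity (grad_x L = 0): Q x + c + A^T lambda = 0.
Primal feasibility: A x = b.

This gives the KKT block system:
  [ Q   A^T ] [ x     ]   [-c ]
  [ A    0  ] [ lambda ] = [ b ]

Solving the linear system:
  x*      = (0.627, -0.2955, -0.0207)
  lambda* = (0.313)
  f(x*)   = -2.3462

x* = (0.627, -0.2955, -0.0207), lambda* = (0.313)


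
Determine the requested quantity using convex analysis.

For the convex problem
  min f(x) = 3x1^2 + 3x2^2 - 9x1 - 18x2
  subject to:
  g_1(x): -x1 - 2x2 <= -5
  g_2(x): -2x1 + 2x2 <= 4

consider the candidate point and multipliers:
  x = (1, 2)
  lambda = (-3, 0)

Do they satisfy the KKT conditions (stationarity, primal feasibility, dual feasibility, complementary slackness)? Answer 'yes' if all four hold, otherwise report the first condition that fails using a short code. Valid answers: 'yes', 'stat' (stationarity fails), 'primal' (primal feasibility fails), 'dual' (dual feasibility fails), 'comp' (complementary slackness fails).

Gradient of f: grad f(x) = Q x + c = (-3, -6)
Constraint values g_i(x) = a_i^T x - b_i:
  g_1((1, 2)) = 0
  g_2((1, 2)) = -2
Stationarity residual: grad f(x) + sum_i lambda_i a_i = (0, 0)
  -> stationarity OK
Primal feasibility (all g_i <= 0): OK
Dual feasibility (all lambda_i >= 0): FAILS
Complementary slackness (lambda_i * g_i(x) = 0 for all i): OK

Verdict: the first failing condition is dual_feasibility -> dual.

dual


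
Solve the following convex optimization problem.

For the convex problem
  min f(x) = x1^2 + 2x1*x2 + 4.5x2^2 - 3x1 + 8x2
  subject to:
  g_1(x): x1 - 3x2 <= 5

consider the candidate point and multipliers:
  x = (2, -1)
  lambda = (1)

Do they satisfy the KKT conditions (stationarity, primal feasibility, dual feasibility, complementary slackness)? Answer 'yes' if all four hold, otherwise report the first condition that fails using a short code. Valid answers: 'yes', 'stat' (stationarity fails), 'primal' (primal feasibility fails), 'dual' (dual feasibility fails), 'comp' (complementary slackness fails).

Gradient of f: grad f(x) = Q x + c = (-1, 3)
Constraint values g_i(x) = a_i^T x - b_i:
  g_1((2, -1)) = 0
Stationarity residual: grad f(x) + sum_i lambda_i a_i = (0, 0)
  -> stationarity OK
Primal feasibility (all g_i <= 0): OK
Dual feasibility (all lambda_i >= 0): OK
Complementary slackness (lambda_i * g_i(x) = 0 for all i): OK

Verdict: yes, KKT holds.

yes


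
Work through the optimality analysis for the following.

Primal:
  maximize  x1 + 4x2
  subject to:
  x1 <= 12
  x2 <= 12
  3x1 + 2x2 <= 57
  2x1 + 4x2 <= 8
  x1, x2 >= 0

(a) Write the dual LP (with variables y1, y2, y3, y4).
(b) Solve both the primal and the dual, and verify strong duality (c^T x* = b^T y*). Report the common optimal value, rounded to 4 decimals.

The standard primal-dual pair for 'max c^T x s.t. A x <= b, x >= 0' is:
  Dual:  min b^T y  s.t.  A^T y >= c,  y >= 0.

So the dual LP is:
  minimize  12y1 + 12y2 + 57y3 + 8y4
  subject to:
    y1 + 3y3 + 2y4 >= 1
    y2 + 2y3 + 4y4 >= 4
    y1, y2, y3, y4 >= 0

Solving the primal: x* = (0, 2).
  primal value c^T x* = 8.
Solving the dual: y* = (0, 0, 0, 1).
  dual value b^T y* = 8.
Strong duality: c^T x* = b^T y*. Confirmed.

8


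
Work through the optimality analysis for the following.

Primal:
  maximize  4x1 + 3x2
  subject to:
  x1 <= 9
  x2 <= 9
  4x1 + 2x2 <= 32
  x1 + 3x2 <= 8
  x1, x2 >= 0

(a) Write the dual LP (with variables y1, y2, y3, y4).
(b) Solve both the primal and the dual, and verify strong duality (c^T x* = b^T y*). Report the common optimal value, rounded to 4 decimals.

The standard primal-dual pair for 'max c^T x s.t. A x <= b, x >= 0' is:
  Dual:  min b^T y  s.t.  A^T y >= c,  y >= 0.

So the dual LP is:
  minimize  9y1 + 9y2 + 32y3 + 8y4
  subject to:
    y1 + 4y3 + y4 >= 4
    y2 + 2y3 + 3y4 >= 3
    y1, y2, y3, y4 >= 0

Solving the primal: x* = (8, 0).
  primal value c^T x* = 32.
Solving the dual: y* = (0, 0, 0, 4).
  dual value b^T y* = 32.
Strong duality: c^T x* = b^T y*. Confirmed.

32


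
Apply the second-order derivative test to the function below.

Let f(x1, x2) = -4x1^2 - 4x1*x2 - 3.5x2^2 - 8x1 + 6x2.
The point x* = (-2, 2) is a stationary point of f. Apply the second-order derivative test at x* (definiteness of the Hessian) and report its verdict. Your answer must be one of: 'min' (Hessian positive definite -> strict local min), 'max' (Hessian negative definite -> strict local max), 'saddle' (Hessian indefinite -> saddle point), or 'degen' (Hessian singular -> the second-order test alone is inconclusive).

Compute the Hessian H = grad^2 f:
  H = [[-8, -4], [-4, -7]]
Verify stationarity: grad f(x*) = H x* + g = (0, 0).
Eigenvalues of H: -11.5311, -3.4689.
Both eigenvalues < 0, so H is negative definite -> x* is a strict local max.

max


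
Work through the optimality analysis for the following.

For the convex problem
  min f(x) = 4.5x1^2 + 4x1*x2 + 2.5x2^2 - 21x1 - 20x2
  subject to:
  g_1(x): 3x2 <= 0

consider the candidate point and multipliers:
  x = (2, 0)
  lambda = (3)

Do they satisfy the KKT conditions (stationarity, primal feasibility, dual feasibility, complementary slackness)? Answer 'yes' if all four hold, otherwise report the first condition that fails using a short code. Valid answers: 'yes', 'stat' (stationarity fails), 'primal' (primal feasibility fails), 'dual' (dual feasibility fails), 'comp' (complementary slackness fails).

Gradient of f: grad f(x) = Q x + c = (-3, -12)
Constraint values g_i(x) = a_i^T x - b_i:
  g_1((2, 0)) = 0
Stationarity residual: grad f(x) + sum_i lambda_i a_i = (-3, -3)
  -> stationarity FAILS
Primal feasibility (all g_i <= 0): OK
Dual feasibility (all lambda_i >= 0): OK
Complementary slackness (lambda_i * g_i(x) = 0 for all i): OK

Verdict: the first failing condition is stationarity -> stat.

stat


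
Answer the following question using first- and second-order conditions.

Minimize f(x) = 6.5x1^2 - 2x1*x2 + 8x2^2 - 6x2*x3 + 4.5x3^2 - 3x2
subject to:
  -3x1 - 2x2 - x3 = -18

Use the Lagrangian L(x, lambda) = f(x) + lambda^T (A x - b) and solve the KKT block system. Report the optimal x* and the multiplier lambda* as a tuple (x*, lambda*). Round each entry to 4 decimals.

Form the Lagrangian:
  L(x, lambda) = (1/2) x^T Q x + c^T x + lambda^T (A x - b)
Stationarity (grad_x L = 0): Q x + c + A^T lambda = 0.
Primal feasibility: A x = b.

This gives the KKT block system:
  [ Q   A^T ] [ x     ]   [-c ]
  [ A    0  ] [ lambda ] = [ b ]

Solving the linear system:
  x*      = (2.8904, 3.0615, 3.2059)
  lambda* = (10.484)
  f(x*)   = 89.7634

x* = (2.8904, 3.0615, 3.2059), lambda* = (10.484)


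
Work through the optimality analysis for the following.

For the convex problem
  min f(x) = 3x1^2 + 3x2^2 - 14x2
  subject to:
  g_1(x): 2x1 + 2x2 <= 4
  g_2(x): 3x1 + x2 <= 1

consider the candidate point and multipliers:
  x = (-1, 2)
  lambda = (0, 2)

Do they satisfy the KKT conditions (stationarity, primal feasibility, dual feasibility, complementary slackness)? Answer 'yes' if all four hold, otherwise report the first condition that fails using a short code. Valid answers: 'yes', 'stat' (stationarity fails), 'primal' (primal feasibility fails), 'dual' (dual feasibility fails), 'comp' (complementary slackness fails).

Gradient of f: grad f(x) = Q x + c = (-6, -2)
Constraint values g_i(x) = a_i^T x - b_i:
  g_1((-1, 2)) = -2
  g_2((-1, 2)) = -2
Stationarity residual: grad f(x) + sum_i lambda_i a_i = (0, 0)
  -> stationarity OK
Primal feasibility (all g_i <= 0): OK
Dual feasibility (all lambda_i >= 0): OK
Complementary slackness (lambda_i * g_i(x) = 0 for all i): FAILS

Verdict: the first failing condition is complementary_slackness -> comp.

comp


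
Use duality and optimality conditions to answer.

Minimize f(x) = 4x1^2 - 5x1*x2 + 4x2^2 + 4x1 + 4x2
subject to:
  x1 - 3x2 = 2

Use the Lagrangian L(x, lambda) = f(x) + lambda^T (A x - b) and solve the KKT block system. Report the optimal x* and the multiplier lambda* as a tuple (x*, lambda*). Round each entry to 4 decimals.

Form the Lagrangian:
  L(x, lambda) = (1/2) x^T Q x + c^T x + lambda^T (A x - b)
Stationarity (grad_x L = 0): Q x + c + A^T lambda = 0.
Primal feasibility: A x = b.

This gives the KKT block system:
  [ Q   A^T ] [ x     ]   [-c ]
  [ A    0  ] [ lambda ] = [ b ]

Solving the linear system:
  x*      = (-1.24, -1.08)
  lambda* = (0.52)
  f(x*)   = -5.16

x* = (-1.24, -1.08), lambda* = (0.52)


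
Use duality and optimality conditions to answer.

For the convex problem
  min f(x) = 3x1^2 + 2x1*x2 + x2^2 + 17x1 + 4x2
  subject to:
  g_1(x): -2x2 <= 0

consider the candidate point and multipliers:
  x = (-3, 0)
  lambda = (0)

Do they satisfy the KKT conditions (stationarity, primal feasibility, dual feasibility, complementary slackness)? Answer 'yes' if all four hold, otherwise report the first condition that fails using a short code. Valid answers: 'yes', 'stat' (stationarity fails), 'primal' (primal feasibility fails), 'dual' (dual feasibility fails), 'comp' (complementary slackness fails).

Gradient of f: grad f(x) = Q x + c = (-1, -2)
Constraint values g_i(x) = a_i^T x - b_i:
  g_1((-3, 0)) = 0
Stationarity residual: grad f(x) + sum_i lambda_i a_i = (-1, -2)
  -> stationarity FAILS
Primal feasibility (all g_i <= 0): OK
Dual feasibility (all lambda_i >= 0): OK
Complementary slackness (lambda_i * g_i(x) = 0 for all i): OK

Verdict: the first failing condition is stationarity -> stat.

stat


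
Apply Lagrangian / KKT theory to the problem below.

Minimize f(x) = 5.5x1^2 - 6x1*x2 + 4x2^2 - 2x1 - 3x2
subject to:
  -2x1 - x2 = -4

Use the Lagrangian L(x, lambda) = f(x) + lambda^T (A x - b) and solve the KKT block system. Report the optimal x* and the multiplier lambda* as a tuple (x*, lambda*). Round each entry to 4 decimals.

Form the Lagrangian:
  L(x, lambda) = (1/2) x^T Q x + c^T x + lambda^T (A x - b)
Stationarity (grad_x L = 0): Q x + c + A^T lambda = 0.
Primal feasibility: A x = b.

This gives the KKT block system:
  [ Q   A^T ] [ x     ]   [-c ]
  [ A    0  ] [ lambda ] = [ b ]

Solving the linear system:
  x*      = (1.2537, 1.4925)
  lambda* = (1.4179)
  f(x*)   = -0.6567

x* = (1.2537, 1.4925), lambda* = (1.4179)


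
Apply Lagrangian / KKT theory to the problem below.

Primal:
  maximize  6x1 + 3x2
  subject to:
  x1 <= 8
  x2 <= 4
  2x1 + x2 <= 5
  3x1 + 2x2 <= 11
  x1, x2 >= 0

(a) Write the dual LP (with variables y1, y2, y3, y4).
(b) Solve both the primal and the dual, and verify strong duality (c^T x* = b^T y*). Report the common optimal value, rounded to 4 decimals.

The standard primal-dual pair for 'max c^T x s.t. A x <= b, x >= 0' is:
  Dual:  min b^T y  s.t.  A^T y >= c,  y >= 0.

So the dual LP is:
  minimize  8y1 + 4y2 + 5y3 + 11y4
  subject to:
    y1 + 2y3 + 3y4 >= 6
    y2 + y3 + 2y4 >= 3
    y1, y2, y3, y4 >= 0

Solving the primal: x* = (2.5, 0).
  primal value c^T x* = 15.
Solving the dual: y* = (0, 0, 3, 0).
  dual value b^T y* = 15.
Strong duality: c^T x* = b^T y*. Confirmed.

15


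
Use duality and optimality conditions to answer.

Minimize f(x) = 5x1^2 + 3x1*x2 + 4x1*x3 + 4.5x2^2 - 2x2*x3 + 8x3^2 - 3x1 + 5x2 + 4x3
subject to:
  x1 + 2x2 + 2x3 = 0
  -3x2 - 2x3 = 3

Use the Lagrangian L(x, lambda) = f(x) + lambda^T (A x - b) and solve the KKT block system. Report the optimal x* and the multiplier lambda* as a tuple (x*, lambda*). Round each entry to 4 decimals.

Form the Lagrangian:
  L(x, lambda) = (1/2) x^T Q x + c^T x + lambda^T (A x - b)
Stationarity (grad_x L = 0): Q x + c + A^T lambda = 0.
Primal feasibility: A x = b.

This gives the KKT block system:
  [ Q   A^T ] [ x     ]   [-c ]
  [ A    0  ] [ lambda ] = [ b ]

Solving the linear system:
  x*      = (2.0909, -0.9091, -0.1364)
  lambda* = (-14.6364, -8.6364)
  f(x*)   = 7.2727

x* = (2.0909, -0.9091, -0.1364), lambda* = (-14.6364, -8.6364)


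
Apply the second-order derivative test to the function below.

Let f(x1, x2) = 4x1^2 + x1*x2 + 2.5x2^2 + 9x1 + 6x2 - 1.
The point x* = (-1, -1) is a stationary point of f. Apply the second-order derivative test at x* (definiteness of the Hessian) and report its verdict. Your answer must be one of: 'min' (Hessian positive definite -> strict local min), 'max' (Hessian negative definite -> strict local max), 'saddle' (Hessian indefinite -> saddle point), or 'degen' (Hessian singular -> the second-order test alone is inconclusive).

Compute the Hessian H = grad^2 f:
  H = [[8, 1], [1, 5]]
Verify stationarity: grad f(x*) = H x* + g = (0, 0).
Eigenvalues of H: 4.6972, 8.3028.
Both eigenvalues > 0, so H is positive definite -> x* is a strict local min.

min


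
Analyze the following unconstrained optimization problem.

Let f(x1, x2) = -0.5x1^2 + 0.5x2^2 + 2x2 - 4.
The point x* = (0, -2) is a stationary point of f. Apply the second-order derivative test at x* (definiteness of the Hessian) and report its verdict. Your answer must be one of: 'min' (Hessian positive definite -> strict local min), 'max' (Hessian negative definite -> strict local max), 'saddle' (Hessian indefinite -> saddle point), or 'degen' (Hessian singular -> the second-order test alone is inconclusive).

Compute the Hessian H = grad^2 f:
  H = [[-1, 0], [0, 1]]
Verify stationarity: grad f(x*) = H x* + g = (0, 0).
Eigenvalues of H: -1, 1.
Eigenvalues have mixed signs, so H is indefinite -> x* is a saddle point.

saddle


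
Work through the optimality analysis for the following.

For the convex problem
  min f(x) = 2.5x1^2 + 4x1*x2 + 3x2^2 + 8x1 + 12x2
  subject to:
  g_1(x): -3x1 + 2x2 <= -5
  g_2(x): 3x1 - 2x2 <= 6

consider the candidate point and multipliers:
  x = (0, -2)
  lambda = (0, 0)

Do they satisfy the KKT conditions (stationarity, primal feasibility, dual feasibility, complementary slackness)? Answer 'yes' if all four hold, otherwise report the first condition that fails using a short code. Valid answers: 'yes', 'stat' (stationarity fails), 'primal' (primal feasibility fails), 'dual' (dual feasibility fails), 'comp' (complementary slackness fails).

Gradient of f: grad f(x) = Q x + c = (0, 0)
Constraint values g_i(x) = a_i^T x - b_i:
  g_1((0, -2)) = 1
  g_2((0, -2)) = -2
Stationarity residual: grad f(x) + sum_i lambda_i a_i = (0, 0)
  -> stationarity OK
Primal feasibility (all g_i <= 0): FAILS
Dual feasibility (all lambda_i >= 0): OK
Complementary slackness (lambda_i * g_i(x) = 0 for all i): OK

Verdict: the first failing condition is primal_feasibility -> primal.

primal


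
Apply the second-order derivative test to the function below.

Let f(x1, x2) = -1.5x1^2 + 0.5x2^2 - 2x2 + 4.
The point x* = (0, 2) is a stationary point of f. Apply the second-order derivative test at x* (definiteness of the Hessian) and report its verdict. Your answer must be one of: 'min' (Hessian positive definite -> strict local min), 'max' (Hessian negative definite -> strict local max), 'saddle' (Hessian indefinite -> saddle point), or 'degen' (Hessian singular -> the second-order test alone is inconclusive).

Compute the Hessian H = grad^2 f:
  H = [[-3, 0], [0, 1]]
Verify stationarity: grad f(x*) = H x* + g = (0, 0).
Eigenvalues of H: -3, 1.
Eigenvalues have mixed signs, so H is indefinite -> x* is a saddle point.

saddle


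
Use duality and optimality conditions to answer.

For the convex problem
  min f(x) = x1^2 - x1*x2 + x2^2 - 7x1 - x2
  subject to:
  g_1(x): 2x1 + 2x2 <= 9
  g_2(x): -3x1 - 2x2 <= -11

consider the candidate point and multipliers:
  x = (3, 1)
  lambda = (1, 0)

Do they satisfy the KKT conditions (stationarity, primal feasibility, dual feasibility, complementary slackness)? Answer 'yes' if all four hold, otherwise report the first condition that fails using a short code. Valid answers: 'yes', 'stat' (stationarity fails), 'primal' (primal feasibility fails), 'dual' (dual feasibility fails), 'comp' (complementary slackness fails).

Gradient of f: grad f(x) = Q x + c = (-2, -2)
Constraint values g_i(x) = a_i^T x - b_i:
  g_1((3, 1)) = -1
  g_2((3, 1)) = 0
Stationarity residual: grad f(x) + sum_i lambda_i a_i = (0, 0)
  -> stationarity OK
Primal feasibility (all g_i <= 0): OK
Dual feasibility (all lambda_i >= 0): OK
Complementary slackness (lambda_i * g_i(x) = 0 for all i): FAILS

Verdict: the first failing condition is complementary_slackness -> comp.

comp


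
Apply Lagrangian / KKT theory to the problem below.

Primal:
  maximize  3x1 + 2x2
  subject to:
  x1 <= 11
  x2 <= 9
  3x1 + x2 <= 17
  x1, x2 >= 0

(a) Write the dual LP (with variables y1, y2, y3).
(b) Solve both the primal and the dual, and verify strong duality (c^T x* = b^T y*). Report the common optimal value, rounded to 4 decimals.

The standard primal-dual pair for 'max c^T x s.t. A x <= b, x >= 0' is:
  Dual:  min b^T y  s.t.  A^T y >= c,  y >= 0.

So the dual LP is:
  minimize  11y1 + 9y2 + 17y3
  subject to:
    y1 + 3y3 >= 3
    y2 + y3 >= 2
    y1, y2, y3 >= 0

Solving the primal: x* = (2.6667, 9).
  primal value c^T x* = 26.
Solving the dual: y* = (0, 1, 1).
  dual value b^T y* = 26.
Strong duality: c^T x* = b^T y*. Confirmed.

26


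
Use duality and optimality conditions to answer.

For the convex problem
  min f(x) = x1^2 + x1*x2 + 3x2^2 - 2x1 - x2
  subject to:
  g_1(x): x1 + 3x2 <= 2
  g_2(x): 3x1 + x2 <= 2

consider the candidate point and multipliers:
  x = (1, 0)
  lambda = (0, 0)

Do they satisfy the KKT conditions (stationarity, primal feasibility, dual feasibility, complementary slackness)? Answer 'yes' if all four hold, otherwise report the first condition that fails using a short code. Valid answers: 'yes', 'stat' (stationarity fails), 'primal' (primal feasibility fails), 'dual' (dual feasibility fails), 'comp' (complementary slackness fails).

Gradient of f: grad f(x) = Q x + c = (0, 0)
Constraint values g_i(x) = a_i^T x - b_i:
  g_1((1, 0)) = -1
  g_2((1, 0)) = 1
Stationarity residual: grad f(x) + sum_i lambda_i a_i = (0, 0)
  -> stationarity OK
Primal feasibility (all g_i <= 0): FAILS
Dual feasibility (all lambda_i >= 0): OK
Complementary slackness (lambda_i * g_i(x) = 0 for all i): OK

Verdict: the first failing condition is primal_feasibility -> primal.

primal


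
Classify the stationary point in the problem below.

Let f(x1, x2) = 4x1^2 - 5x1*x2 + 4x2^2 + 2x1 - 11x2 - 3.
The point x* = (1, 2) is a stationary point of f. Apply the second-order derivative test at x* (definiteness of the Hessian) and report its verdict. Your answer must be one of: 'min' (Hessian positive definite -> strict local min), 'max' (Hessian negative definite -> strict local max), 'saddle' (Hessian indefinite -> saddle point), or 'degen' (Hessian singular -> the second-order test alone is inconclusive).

Compute the Hessian H = grad^2 f:
  H = [[8, -5], [-5, 8]]
Verify stationarity: grad f(x*) = H x* + g = (0, 0).
Eigenvalues of H: 3, 13.
Both eigenvalues > 0, so H is positive definite -> x* is a strict local min.

min


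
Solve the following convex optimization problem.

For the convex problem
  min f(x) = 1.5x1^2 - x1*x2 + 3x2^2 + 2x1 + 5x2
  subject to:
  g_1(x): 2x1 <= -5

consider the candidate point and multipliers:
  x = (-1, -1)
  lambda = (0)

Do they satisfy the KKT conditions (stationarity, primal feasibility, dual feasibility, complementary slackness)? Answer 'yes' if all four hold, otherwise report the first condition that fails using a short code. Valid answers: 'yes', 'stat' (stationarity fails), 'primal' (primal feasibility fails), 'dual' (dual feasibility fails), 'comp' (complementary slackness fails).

Gradient of f: grad f(x) = Q x + c = (0, 0)
Constraint values g_i(x) = a_i^T x - b_i:
  g_1((-1, -1)) = 3
Stationarity residual: grad f(x) + sum_i lambda_i a_i = (0, 0)
  -> stationarity OK
Primal feasibility (all g_i <= 0): FAILS
Dual feasibility (all lambda_i >= 0): OK
Complementary slackness (lambda_i * g_i(x) = 0 for all i): OK

Verdict: the first failing condition is primal_feasibility -> primal.

primal


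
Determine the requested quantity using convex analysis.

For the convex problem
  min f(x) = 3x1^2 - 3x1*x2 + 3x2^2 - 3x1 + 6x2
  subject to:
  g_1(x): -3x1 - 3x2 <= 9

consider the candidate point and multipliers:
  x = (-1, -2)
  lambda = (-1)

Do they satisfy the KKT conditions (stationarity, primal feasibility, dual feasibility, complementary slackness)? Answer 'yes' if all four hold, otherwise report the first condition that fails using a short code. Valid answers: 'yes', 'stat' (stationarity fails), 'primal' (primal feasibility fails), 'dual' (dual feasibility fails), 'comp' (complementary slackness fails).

Gradient of f: grad f(x) = Q x + c = (-3, -3)
Constraint values g_i(x) = a_i^T x - b_i:
  g_1((-1, -2)) = 0
Stationarity residual: grad f(x) + sum_i lambda_i a_i = (0, 0)
  -> stationarity OK
Primal feasibility (all g_i <= 0): OK
Dual feasibility (all lambda_i >= 0): FAILS
Complementary slackness (lambda_i * g_i(x) = 0 for all i): OK

Verdict: the first failing condition is dual_feasibility -> dual.

dual


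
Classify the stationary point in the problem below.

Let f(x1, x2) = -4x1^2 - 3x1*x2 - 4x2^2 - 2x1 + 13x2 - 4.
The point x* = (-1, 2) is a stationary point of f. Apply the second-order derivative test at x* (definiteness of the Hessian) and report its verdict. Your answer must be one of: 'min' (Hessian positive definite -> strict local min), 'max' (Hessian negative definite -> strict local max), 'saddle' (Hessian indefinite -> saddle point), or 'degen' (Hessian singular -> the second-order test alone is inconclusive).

Compute the Hessian H = grad^2 f:
  H = [[-8, -3], [-3, -8]]
Verify stationarity: grad f(x*) = H x* + g = (0, 0).
Eigenvalues of H: -11, -5.
Both eigenvalues < 0, so H is negative definite -> x* is a strict local max.

max


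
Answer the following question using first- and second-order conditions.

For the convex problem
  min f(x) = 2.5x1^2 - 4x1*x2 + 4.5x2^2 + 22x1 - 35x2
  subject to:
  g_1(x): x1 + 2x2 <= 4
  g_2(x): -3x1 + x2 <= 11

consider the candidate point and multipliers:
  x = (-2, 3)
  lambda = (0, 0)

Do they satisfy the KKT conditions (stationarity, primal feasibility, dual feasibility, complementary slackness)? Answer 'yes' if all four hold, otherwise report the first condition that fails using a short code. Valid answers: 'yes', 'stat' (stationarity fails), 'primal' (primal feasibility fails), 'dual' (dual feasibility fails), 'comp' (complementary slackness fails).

Gradient of f: grad f(x) = Q x + c = (0, 0)
Constraint values g_i(x) = a_i^T x - b_i:
  g_1((-2, 3)) = 0
  g_2((-2, 3)) = -2
Stationarity residual: grad f(x) + sum_i lambda_i a_i = (0, 0)
  -> stationarity OK
Primal feasibility (all g_i <= 0): OK
Dual feasibility (all lambda_i >= 0): OK
Complementary slackness (lambda_i * g_i(x) = 0 for all i): OK

Verdict: yes, KKT holds.

yes


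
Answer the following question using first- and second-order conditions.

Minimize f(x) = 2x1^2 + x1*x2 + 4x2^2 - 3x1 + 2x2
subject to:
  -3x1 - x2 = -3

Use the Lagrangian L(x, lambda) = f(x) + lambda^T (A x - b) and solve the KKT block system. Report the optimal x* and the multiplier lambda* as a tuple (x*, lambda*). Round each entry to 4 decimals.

Form the Lagrangian:
  L(x, lambda) = (1/2) x^T Q x + c^T x + lambda^T (A x - b)
Stationarity (grad_x L = 0): Q x + c + A^T lambda = 0.
Primal feasibility: A x = b.

This gives the KKT block system:
  [ Q   A^T ] [ x     ]   [-c ]
  [ A    0  ] [ lambda ] = [ b ]

Solving the linear system:
  x*      = (1.1143, -0.3429)
  lambda* = (0.3714)
  f(x*)   = -1.4571

x* = (1.1143, -0.3429), lambda* = (0.3714)
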